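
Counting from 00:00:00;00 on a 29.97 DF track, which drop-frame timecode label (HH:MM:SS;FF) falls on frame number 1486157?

13:46:28;05

Ten DF minutes hold 17982 frames, so frame 1486157 lies in block 82 (frames 1474524–1492505) with 11633 frames into that block.
The block's first minute is 1800 frames and the rest 1798 each; 11633 frames reaches minute 6, so 82 × 18 + 6 × 2 = 1488 labels have been skipped so far.
Adding those back, label number 1486157 + 1488 = 1487645 at 30 labels/s is 49588 s + 5 f = 13 h 46 min 28 s frame 5, i.e. 13:46:28;05.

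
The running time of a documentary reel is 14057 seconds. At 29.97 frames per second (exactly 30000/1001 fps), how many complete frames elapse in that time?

Frames = 14057 × 30000/1001 = 421710000/1001 ≈ 421288.7113.
Complete frames: 421288.

421288 frames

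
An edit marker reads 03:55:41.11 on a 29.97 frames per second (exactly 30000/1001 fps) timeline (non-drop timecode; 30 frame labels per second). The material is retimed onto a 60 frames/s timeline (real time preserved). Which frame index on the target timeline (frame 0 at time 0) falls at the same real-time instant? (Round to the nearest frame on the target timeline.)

frame 849330

Source frame index: (3×3600 + 55×60 + 41) × 30 + 11 = 424241.
Real time: 424241 / (30000/1001) = 424665241/30000 s.
Target frame: (424665241/30000) × (60) = 424665241/500 ≈ 849330.482 → 849330.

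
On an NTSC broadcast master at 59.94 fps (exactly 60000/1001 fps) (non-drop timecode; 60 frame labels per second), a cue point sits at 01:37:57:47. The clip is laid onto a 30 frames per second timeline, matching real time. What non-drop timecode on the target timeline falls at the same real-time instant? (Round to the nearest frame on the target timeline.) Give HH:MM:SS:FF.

01:38:03:20

Source frame index: (1×3600 + 37×60 + 57) × 60 + 47 = 352667.
Real time: 352667 / (60000/1001) = 353019667/60000 s.
Target frame: (353019667/60000) × (30) = 353019667/2000 ≈ 176509.834 → 176510.
At 30 labels/s: frame 176510 → 01:38:03:20.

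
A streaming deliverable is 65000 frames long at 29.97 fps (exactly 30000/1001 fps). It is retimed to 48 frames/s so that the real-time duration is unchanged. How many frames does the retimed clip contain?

104104 frames

Target frames = source frames × (target rate / source rate) = 65000 × (48)/(30000/1001) = 65000 × 1001/625 = 104104.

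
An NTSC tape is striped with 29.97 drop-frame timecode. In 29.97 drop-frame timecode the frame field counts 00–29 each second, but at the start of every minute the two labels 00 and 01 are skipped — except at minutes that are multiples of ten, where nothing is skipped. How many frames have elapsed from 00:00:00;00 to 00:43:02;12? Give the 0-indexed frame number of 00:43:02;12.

77394

Complete 10-minute blocks: 4, each 17982 frames → 71928.
Remaining 3 whole minutes in the current block: 1800 + 2 × 1798 = 5396 frames.
Within the current minute: 2 × 30 + 12 − 2 = 70 (labels ;00/;01 skipped at this minute). Total = 71928 + 5396 + 70 = 77394.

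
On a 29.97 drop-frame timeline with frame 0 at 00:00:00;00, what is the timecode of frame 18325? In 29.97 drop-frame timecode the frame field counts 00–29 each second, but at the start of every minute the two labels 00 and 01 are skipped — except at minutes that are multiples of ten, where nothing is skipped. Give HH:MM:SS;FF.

00:10:11;13

Each 10-minute DF block holds 10 × 60 × 30 − 9 × 2 = 17982 frames. 18325 ÷ 17982 → 1 full block, remainder 343.
Within the partial block the first minute is 1800 frames and each further minute 1798, so 0 further minute boundaries passed. Total skipped labels = 18 × 1 + 2 × 0 = 18.
Non-drop label index = 18325 + 18 = 18343; at 30 labels/s that is 00:10:11:13, i.e. DF 00:10:11;13.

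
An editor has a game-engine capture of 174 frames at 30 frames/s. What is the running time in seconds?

Running time = 174 / (30) = 5.8 s.

5.8 seconds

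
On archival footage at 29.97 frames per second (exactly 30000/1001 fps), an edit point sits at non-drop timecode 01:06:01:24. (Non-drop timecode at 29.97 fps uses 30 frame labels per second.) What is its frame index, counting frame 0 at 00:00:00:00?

118854

Total seconds to the label: (1 × 3600 + 6 × 60 + 1) = 3961.
Frame index = 3961 × 30 + 24 = 118854.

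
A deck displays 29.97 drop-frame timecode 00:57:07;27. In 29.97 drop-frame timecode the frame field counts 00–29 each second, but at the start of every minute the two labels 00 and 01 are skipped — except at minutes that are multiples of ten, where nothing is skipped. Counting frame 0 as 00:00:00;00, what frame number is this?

Complete 10-minute blocks: 5, each 17982 frames → 89910.
Remaining 7 whole minutes in the current block: 1800 + 6 × 1798 = 12588 frames.
Within the current minute: 7 × 30 + 27 − 2 = 235 (labels ;00/;01 skipped at this minute). Total = 89910 + 12588 + 235 = 102733.

102733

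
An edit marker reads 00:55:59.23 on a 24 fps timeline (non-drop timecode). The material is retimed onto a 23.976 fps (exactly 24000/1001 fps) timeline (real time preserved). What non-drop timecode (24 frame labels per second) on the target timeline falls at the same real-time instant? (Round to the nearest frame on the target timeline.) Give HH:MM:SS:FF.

00:55:56:14

Source frame index: (0×3600 + 55×60 + 59) × 24 + 23 = 80639.
Real time: 80639 / (24) = 80639/24 s.
Target frame: (80639/24) × (24000/1001) = 6203000/77 ≈ 80558.442 → 80558.
At 24 labels/s: frame 80558 → 00:55:56:14.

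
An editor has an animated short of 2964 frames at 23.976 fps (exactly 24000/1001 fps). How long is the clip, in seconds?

123.6235 seconds

Running time = 2964 / (24000/1001) = 123.6235 s.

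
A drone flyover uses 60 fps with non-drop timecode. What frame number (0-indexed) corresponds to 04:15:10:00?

918600

Total seconds to the label: (4 × 3600 + 15 × 60 + 10) = 15310.
Frame index = 15310 × 60 + 0 = 918600.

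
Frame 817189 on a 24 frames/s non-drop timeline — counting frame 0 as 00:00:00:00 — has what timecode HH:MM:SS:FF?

817189 ÷ 24 = 34049 full seconds, remainder 13 frames.
34049 s = 9 h 27 min 29 s.
Timecode: 09:27:29:13.

09:27:29:13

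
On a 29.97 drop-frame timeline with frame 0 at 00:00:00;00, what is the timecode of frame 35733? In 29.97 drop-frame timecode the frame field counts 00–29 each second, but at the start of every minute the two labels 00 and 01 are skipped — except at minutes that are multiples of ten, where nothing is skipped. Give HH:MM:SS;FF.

00:19:52;09

Ten DF minutes hold 17982 frames, so frame 35733 lies in block 1 (frames 17982–35963) with 17751 frames into that block.
The block's first minute is 1800 frames and the rest 1798 each; 17751 frames reaches minute 9, so 1 × 18 + 9 × 2 = 36 labels have been skipped so far.
Adding those back, label number 35733 + 36 = 35769 at 30 labels/s is 1192 s + 9 f = 0 h 19 min 52 s frame 9, i.e. 00:19:52;09.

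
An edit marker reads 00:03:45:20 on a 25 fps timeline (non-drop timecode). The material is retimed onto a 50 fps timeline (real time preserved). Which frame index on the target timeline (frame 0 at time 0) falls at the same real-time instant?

Source frame index: (0×3600 + 3×60 + 45) × 25 + 20 = 5645.
Real time: 5645 / (25) = 1129/5 s.
Target frame: (1129/5) × (50) = 11290.

frame 11290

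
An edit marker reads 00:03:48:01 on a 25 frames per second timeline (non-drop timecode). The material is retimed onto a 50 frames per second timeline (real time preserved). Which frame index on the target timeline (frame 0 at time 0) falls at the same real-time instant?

frame 11402

Source frame index: (0×3600 + 3×60 + 48) × 25 + 1 = 5701.
Real time: 5701 / (25) = 5701/25 s.
Target frame: (5701/25) × (50) = 11402.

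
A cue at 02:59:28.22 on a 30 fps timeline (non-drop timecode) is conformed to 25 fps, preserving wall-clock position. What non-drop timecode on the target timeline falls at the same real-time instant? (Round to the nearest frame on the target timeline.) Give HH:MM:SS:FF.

Source frame index: (2×3600 + 59×60 + 28) × 30 + 22 = 323062.
Real time: 323062 / (30) = 161531/15 s.
Target frame: (161531/15) × (25) = 807655/3 ≈ 269218.333 → 269218.
At 25 labels/s: frame 269218 → 02:59:28:18.

02:59:28:18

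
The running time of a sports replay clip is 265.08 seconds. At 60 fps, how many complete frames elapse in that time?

15904 frames

Frames = 265.08 × 60 = 79524/5 ≈ 15904.8000.
Complete frames: 15904.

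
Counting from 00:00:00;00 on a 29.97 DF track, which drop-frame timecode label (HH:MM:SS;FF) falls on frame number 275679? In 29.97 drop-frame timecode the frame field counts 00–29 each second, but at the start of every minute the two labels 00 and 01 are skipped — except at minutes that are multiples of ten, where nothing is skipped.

Ten DF minutes hold 17982 frames, so frame 275679 lies in block 15 (frames 269730–287711) with 5949 frames into that block.
The block's first minute is 1800 frames and the rest 1798 each; 5949 frames reaches minute 3, so 15 × 18 + 3 × 2 = 276 labels have been skipped so far.
Adding those back, label number 275679 + 276 = 275955 at 30 labels/s is 9198 s + 15 f = 2 h 33 min 18 s frame 15, i.e. 02:33:18;15.

02:33:18;15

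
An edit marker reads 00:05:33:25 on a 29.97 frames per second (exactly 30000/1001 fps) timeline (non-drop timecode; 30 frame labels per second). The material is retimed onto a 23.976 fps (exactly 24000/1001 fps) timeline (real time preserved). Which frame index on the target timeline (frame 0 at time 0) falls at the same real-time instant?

frame 8012

Source frame index: (0×3600 + 5×60 + 33) × 30 + 25 = 10015.
Real time: 10015 / (30000/1001) = 2005003/6000 s.
Target frame: (2005003/6000) × (24000/1001) = 8012.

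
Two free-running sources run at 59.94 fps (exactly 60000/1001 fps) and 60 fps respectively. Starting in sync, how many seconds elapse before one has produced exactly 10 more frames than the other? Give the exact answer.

The gap grows by |60 − 60000/1001| = 60/1001 frames per second.
Time for a 10-frame gap: 10 ÷ (60/1001) = 1001/6 s.

1001/6 seconds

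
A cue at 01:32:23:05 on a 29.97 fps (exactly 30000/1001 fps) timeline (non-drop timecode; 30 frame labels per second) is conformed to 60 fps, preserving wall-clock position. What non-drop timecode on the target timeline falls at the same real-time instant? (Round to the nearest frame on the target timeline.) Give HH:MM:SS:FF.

01:32:28:43

Source frame index: (1×3600 + 32×60 + 23) × 30 + 5 = 166295.
Real time: 166295 / (30000/1001) = 33292259/6000 s.
Target frame: (33292259/6000) × (60) = 33292259/100 ≈ 332922.590 → 332923.
At 60 labels/s: frame 332923 → 01:32:28:43.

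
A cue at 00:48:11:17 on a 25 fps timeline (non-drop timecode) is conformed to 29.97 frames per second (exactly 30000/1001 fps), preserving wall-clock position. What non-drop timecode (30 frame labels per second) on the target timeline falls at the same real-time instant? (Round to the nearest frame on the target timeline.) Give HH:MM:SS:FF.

00:48:08:24

Source frame index: (0×3600 + 48×60 + 11) × 25 + 17 = 72292.
Real time: 72292 / (25) = 72292/25 s.
Target frame: (72292/25) × (30000/1001) = 7886400/91 ≈ 86663.736 → 86664.
At 30 labels/s: frame 86664 → 00:48:08:24.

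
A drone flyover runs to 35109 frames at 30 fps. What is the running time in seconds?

1170.3 seconds

Running time = 35109 / (30) = 1170.3 s.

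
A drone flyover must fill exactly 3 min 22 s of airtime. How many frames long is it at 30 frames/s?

6060 frames

3 min 22 s = 202 s.
Frames = 202 × 30 = 6060.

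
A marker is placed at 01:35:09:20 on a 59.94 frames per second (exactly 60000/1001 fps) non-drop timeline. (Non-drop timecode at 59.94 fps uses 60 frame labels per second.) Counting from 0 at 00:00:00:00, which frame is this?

frame 342560

Total seconds to the label: (1 × 3600 + 35 × 60 + 9) = 5709.
Frame index = 5709 × 60 + 20 = 342560.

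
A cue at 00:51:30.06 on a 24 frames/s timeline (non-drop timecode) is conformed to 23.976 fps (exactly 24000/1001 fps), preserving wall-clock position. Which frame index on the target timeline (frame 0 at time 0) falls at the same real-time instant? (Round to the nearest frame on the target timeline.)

Source frame index: (0×3600 + 51×60 + 30) × 24 + 6 = 74166.
Real time: 74166 / (24) = 12361/4 s.
Target frame: (12361/4) × (24000/1001) = 74166000/1001 ≈ 74091.908 → 74092.

frame 74092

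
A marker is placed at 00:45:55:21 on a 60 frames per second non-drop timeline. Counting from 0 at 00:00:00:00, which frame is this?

frame 165321

Total seconds to the label: (0 × 3600 + 45 × 60 + 55) = 2755.
Frame index = 2755 × 60 + 21 = 165321.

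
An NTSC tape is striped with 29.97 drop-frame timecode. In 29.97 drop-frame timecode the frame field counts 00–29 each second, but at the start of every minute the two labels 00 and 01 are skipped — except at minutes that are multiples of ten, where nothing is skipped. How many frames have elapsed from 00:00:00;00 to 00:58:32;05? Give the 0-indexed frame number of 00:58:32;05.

105259

Complete 10-minute blocks: 5, each 17982 frames → 89910.
Remaining 8 whole minutes in the current block: 1800 + 7 × 1798 = 14386 frames.
Within the current minute: 32 × 30 + 5 − 2 = 963 (labels ;00/;01 skipped at this minute). Total = 89910 + 14386 + 963 = 105259.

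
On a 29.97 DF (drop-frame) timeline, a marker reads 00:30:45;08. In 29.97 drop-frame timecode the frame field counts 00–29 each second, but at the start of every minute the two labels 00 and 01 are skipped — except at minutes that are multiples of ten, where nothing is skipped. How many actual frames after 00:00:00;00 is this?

55304

As if non-drop at 30 labels/s: (0 × 3600 + 30 × 60 + 45) × 30 + 8 = 55358.
Minute boundaries passed: 30; those not divisible by 10: 30 − 3 = 27; dropped labels = 2 × 27 = 54.
Actual frame index = 55358 − 54 = 55304.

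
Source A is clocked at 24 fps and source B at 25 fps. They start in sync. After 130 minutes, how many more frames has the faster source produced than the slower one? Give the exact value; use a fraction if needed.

7800 frames

130 min = 7800 s.
A emits 24 × 7800 = 187200 frames; B emits 25 × 7800 = 195000.
Difference = 7800 frames; B is ahead of A.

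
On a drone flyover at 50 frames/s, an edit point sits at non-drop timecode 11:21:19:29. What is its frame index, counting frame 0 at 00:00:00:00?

Total seconds to the label: (11 × 3600 + 21 × 60 + 19) = 40879.
Frame index = 40879 × 50 + 29 = 2043979.

frame 2043979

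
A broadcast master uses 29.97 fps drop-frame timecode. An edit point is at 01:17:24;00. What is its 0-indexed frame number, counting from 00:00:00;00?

As if non-drop at 30 labels/s: (1 × 3600 + 17 × 60 + 24) × 30 + 0 = 139320.
Minute boundaries passed: 77; those not divisible by 10: 77 − 7 = 70; dropped labels = 2 × 70 = 140.
Actual frame index = 139320 − 140 = 139180.

139180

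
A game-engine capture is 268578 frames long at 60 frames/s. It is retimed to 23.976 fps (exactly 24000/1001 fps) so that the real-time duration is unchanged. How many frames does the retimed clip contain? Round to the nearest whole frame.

107324 frames

Frames at target rate = 268578 × (24000/1001) / (60) = 107431200/1001 ≈ 107323.876.
Nearest whole frame: 107324.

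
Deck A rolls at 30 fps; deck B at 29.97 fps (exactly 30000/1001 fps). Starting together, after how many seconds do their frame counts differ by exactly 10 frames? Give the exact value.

The gap grows by |30000/1001 − 30| = 30/1001 frames per second.
Time for a 10-frame gap: 10 ÷ (30/1001) = 1001/3 s.

1001/3 seconds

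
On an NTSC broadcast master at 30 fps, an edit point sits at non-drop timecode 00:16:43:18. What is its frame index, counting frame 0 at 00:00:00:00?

30108

Total seconds to the label: (0 × 3600 + 16 × 60 + 43) = 1003.
Frame index = 1003 × 30 + 18 = 30108.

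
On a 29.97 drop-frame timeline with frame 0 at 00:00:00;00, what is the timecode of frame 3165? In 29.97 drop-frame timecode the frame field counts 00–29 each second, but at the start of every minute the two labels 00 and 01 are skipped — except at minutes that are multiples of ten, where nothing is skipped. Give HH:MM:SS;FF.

00:01:45;17

Each 10-minute DF block holds 10 × 60 × 30 − 9 × 2 = 17982 frames. 3165 ÷ 17982 → 0 full blocks, remainder 3165.
Within the partial block the first minute is 1800 frames and each further minute 1798, so 1 further minute boundary passed. Total skipped labels = 18 × 0 + 2 × 1 = 2.
Non-drop label index = 3165 + 2 = 3167; at 30 labels/s that is 00:01:45:17, i.e. DF 00:01:45;17.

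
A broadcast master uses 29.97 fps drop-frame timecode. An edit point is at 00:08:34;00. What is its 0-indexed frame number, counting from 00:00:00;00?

15404

Complete 10-minute blocks: 0, each 17982 frames → 0.
Remaining 8 whole minutes in the current block: 1800 + 7 × 1798 = 14386 frames.
Within the current minute: 34 × 30 + 0 − 2 = 1018 (labels ;00/;01 skipped at this minute). Total = 0 + 14386 + 1018 = 15404.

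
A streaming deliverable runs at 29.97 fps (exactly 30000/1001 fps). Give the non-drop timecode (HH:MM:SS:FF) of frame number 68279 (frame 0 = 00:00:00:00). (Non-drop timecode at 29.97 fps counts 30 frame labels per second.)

00:37:55:29

68279 ÷ 30 = 2275 full seconds, remainder 29 frames.
2275 s = 0 h 37 min 55 s.
Timecode: 00:37:55:29.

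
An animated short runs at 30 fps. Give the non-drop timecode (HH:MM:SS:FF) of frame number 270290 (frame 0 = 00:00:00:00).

02:30:09:20

270290 ÷ 30 = 9009 full seconds, remainder 20 frames.
9009 s = 2 h 30 min 9 s.
Timecode: 02:30:09:20.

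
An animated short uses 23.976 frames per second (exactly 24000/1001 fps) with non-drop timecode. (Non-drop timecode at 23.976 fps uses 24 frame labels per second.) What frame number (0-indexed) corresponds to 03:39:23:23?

Total seconds to the label: (3 × 3600 + 39 × 60 + 23) = 13163.
Frame index = 13163 × 24 + 23 = 315935.

315935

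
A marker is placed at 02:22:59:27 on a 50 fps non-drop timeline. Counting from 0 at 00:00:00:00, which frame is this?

Total seconds to the label: (2 × 3600 + 22 × 60 + 59) = 8579.
Frame index = 8579 × 50 + 27 = 428977.

428977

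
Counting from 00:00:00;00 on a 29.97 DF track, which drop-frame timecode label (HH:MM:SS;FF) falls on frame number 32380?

Each 10-minute DF block holds 10 × 60 × 30 − 9 × 2 = 17982 frames. 32380 ÷ 17982 → 1 full block, remainder 14398.
Within the partial block the first minute is 1800 frames and each further minute 1798, so 8 further minute boundaries passed. Total skipped labels = 18 × 1 + 2 × 8 = 34.
Non-drop label index = 32380 + 34 = 32414; at 30 labels/s that is 00:18:00:14, i.e. DF 00:18:00;14.

00:18:00;14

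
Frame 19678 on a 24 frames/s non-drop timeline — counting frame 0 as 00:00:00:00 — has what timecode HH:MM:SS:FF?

19678 ÷ 24 = 819 full seconds, remainder 22 frames.
819 s = 0 h 13 min 39 s.
Timecode: 00:13:39:22.

00:13:39:22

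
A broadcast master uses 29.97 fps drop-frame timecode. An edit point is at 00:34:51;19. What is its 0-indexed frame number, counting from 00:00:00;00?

As if non-drop at 30 labels/s: (0 × 3600 + 34 × 60 + 51) × 30 + 19 = 62749.
Minute boundaries passed: 34; those not divisible by 10: 34 − 3 = 31; dropped labels = 2 × 31 = 62.
Actual frame index = 62749 − 62 = 62687.

62687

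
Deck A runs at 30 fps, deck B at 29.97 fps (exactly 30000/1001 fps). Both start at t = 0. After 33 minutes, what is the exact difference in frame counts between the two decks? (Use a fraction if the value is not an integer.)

5400/91 frames

33 min = 1980 s.
A emits 30 × 1980 = 59400 frames; B emits 30000/1001 × 1980 = 5400000/91.
Difference = 5400/91 frames (≈ 59.3407); B is behind A.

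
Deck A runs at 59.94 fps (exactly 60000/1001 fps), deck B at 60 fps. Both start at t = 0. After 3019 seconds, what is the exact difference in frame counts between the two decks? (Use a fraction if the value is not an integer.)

181140/1001 frames

A emits 60000/1001 × 3019 = 181140000/1001 frames; B emits 60 × 3019 = 181140.
Difference = 181140/1001 frames (≈ 180.9590); B is ahead of A.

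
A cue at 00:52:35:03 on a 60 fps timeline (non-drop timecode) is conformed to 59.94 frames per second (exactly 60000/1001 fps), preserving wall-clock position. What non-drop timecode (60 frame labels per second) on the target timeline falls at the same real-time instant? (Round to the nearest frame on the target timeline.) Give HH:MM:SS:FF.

Source frame index: (0×3600 + 52×60 + 35) × 60 + 3 = 189303.
Real time: 189303 / (60) = 63101/20 s.
Target frame: (63101/20) × (60000/1001) = 189303000/1001 ≈ 189113.886 → 189114.
At 60 labels/s: frame 189114 → 00:52:31:54.

00:52:31:54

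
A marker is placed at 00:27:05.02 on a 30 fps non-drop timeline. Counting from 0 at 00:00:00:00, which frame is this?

frame 48752

Total seconds to the label: (0 × 3600 + 27 × 60 + 5) = 1625.
Frame index = 1625 × 30 + 2 = 48752.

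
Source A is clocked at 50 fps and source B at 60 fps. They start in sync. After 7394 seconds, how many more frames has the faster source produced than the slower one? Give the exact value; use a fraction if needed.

73940 frames

A emits 50 × 7394 = 369700 frames; B emits 60 × 7394 = 443640.
Difference = 73940 frames; B is ahead of A.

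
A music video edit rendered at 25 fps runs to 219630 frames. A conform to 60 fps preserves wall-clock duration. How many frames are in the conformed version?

Target frames = source frames × (target rate / source rate) = 219630 × (60)/(25) = 219630 × 12/5 = 527112.

527112 frames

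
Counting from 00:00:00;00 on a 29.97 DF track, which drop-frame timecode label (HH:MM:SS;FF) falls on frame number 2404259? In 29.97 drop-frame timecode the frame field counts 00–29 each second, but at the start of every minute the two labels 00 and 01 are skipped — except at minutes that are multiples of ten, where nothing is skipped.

Ten DF minutes hold 17982 frames, so frame 2404259 lies in block 133 (frames 2391606–2409587) with 12653 frames into that block.
The block's first minute is 1800 frames and the rest 1798 each; 12653 frames reaches minute 7, so 133 × 18 + 7 × 2 = 2408 labels have been skipped so far.
Adding those back, label number 2404259 + 2408 = 2406667 at 30 labels/s is 80222 s + 7 f = 22 h 17 min 2 s frame 7, i.e. 22:17:02;07.

22:17:02;07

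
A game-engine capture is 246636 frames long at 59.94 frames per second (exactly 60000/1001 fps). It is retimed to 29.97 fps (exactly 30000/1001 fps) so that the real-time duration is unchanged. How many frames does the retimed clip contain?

123318 frames

Target frames = source frames × (target rate / source rate) = 246636 × (30000/1001)/(60000/1001) = 246636 × 1/2 = 123318.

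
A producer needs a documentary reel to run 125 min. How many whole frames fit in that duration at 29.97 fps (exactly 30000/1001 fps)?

125 min = 7500 s.
Frames = 7500 × 30000/1001 = 225000000/1001 ≈ 224775.2248.
Complete frames: 224775.

224775 frames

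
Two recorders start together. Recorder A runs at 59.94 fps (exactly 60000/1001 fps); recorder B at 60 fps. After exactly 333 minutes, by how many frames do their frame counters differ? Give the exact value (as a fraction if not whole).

1198800/1001 frames

333 min = 19980 s.
A emits 60000/1001 × 19980 = 1198800000/1001 frames; B emits 60 × 19980 = 1198800.
Difference = 1198800/1001 frames (≈ 1197.6024); B is ahead of A.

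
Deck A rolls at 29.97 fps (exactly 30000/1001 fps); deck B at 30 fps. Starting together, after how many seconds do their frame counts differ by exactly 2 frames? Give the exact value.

1001/15 seconds

The gap grows by |30 − 30000/1001| = 30/1001 frames per second.
Time for a 2-frame gap: 2 ÷ (30/1001) = 1001/15 s.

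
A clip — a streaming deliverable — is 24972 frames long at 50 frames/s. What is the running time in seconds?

499.44 seconds

Running time = 24972 / (50) = 499.44 s.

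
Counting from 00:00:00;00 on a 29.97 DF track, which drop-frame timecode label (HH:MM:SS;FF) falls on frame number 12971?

Each 10-minute DF block holds 10 × 60 × 30 − 9 × 2 = 17982 frames. 12971 ÷ 17982 → 0 full blocks, remainder 12971.
Within the partial block the first minute is 1800 frames and each further minute 1798, so 7 further minute boundaries passed. Total skipped labels = 18 × 0 + 2 × 7 = 14.
Non-drop label index = 12971 + 14 = 12985; at 30 labels/s that is 00:07:12:25, i.e. DF 00:07:12;25.

00:07:12;25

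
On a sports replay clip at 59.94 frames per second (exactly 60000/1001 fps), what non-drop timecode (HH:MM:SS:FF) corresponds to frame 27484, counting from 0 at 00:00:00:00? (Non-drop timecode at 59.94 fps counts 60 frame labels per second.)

00:07:38:04

27484 ÷ 60 = 458 full seconds, remainder 4 frames.
458 s = 0 h 7 min 38 s.
Timecode: 00:07:38:04.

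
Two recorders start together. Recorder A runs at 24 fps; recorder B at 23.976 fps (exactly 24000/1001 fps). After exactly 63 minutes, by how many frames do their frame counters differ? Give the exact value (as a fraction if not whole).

12960/143 frames

63 min = 3780 s.
A emits 24 × 3780 = 90720 frames; B emits 24000/1001 × 3780 = 12960000/143.
Difference = 12960/143 frames (≈ 90.6294); B is behind A.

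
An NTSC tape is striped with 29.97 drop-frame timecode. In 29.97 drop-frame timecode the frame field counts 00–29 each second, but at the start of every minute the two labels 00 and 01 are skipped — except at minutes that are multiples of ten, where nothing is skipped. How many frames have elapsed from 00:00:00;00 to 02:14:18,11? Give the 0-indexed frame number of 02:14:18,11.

241509

Complete 10-minute blocks: 13, each 17982 frames → 233766.
Remaining 4 whole minutes in the current block: 1800 + 3 × 1798 = 7194 frames.
Within the current minute: 18 × 30 + 11 − 2 = 549 (labels ;00/;01 skipped at this minute). Total = 233766 + 7194 + 549 = 241509.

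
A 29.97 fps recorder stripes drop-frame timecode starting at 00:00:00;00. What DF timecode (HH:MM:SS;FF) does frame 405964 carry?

03:45:45;20

Ten DF minutes hold 17982 frames, so frame 405964 lies in block 22 (frames 395604–413585) with 10360 frames into that block.
The block's first minute is 1800 frames and the rest 1798 each; 10360 frames reaches minute 5, so 22 × 18 + 5 × 2 = 406 labels have been skipped so far.
Adding those back, label number 405964 + 406 = 406370 at 30 labels/s is 13545 s + 20 f = 3 h 45 min 45 s frame 20, i.e. 03:45:45;20.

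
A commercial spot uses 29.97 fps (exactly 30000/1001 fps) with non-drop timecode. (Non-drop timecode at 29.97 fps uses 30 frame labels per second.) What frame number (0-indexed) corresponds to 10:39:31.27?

frame 1151157

Total seconds to the label: (10 × 3600 + 39 × 60 + 31) = 38371.
Frame index = 38371 × 30 + 27 = 1151157.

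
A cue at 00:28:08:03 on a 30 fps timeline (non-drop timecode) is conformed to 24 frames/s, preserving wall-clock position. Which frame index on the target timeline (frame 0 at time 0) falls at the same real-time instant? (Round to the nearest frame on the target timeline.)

Source frame index: (0×3600 + 28×60 + 8) × 30 + 3 = 50643.
Real time: 50643 / (30) = 16881/10 s.
Target frame: (16881/10) × (24) = 202572/5 ≈ 40514.400 → 40514.

frame 40514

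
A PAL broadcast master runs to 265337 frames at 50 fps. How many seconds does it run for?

5306.74 seconds

Running time = 265337 / (50) = 5306.74 s.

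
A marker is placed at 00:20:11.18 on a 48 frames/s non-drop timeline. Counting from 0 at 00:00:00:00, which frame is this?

Total seconds to the label: (0 × 3600 + 20 × 60 + 11) = 1211.
Frame index = 1211 × 48 + 18 = 58146.

58146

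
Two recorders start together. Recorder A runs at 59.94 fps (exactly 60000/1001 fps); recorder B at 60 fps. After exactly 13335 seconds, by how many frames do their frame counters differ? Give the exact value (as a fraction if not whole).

A emits 60000/1001 × 13335 = 114300000/143 frames; B emits 60 × 13335 = 800100.
Difference = 114300/143 frames (≈ 799.3007); B is ahead of A.

114300/143 frames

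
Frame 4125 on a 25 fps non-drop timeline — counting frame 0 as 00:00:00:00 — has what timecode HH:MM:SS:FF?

00:02:45:00

4125 ÷ 25 = 165 full seconds, remainder 0 frames.
165 s = 0 h 2 min 45 s.
Timecode: 00:02:45:00.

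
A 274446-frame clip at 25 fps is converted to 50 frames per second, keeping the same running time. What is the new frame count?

548892 frames

Target frames = source frames × (target rate / source rate) = 274446 × (50)/(25) = 274446 × 2 = 548892.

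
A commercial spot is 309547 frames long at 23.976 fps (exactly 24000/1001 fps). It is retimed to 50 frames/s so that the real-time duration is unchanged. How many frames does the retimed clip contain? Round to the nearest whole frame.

Frames at target rate = 309547 × (50) / (24000/1001) = 309856547/480 ≈ 645534.473.
Nearest whole frame: 645534.

645534 frames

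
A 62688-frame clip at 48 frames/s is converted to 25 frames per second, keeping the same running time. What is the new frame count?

32650 frames

Target frames = source frames × (target rate / source rate) = 62688 × (25)/(48) = 62688 × 25/48 = 32650.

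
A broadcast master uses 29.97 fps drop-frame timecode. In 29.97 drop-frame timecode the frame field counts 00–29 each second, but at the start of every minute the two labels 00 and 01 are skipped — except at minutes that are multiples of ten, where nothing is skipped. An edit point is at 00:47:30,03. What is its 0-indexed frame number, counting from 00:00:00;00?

As if non-drop at 30 labels/s: (0 × 3600 + 47 × 60 + 30) × 30 + 3 = 85503.
Minute boundaries passed: 47; those not divisible by 10: 47 − 4 = 43; dropped labels = 2 × 43 = 86.
Actual frame index = 85503 − 86 = 85417.

85417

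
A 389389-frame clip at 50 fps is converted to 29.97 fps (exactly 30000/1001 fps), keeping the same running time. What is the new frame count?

233400 frames

Target frames = source frames × (target rate / source rate) = 389389 × (30000/1001)/(50) = 389389 × 600/1001 = 233400.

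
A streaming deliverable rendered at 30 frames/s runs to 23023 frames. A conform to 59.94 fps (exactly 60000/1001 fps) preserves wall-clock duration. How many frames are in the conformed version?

46000 frames

Target frames = source frames × (target rate / source rate) = 23023 × (60000/1001)/(30) = 23023 × 2000/1001 = 46000.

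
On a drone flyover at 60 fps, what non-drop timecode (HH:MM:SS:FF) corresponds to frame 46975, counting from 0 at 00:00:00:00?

00:13:02:55

46975 ÷ 60 = 782 full seconds, remainder 55 frames.
782 s = 0 h 13 min 2 s.
Timecode: 00:13:02:55.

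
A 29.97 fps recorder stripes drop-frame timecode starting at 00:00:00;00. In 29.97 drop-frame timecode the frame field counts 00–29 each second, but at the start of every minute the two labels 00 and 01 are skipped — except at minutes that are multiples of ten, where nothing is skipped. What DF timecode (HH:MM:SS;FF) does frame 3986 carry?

00:02:13;00

Ten DF minutes hold 17982 frames, so frame 3986 lies in block 0 (frames 0–17981) with 3986 frames into that block.
The block's first minute is 1800 frames and the rest 1798 each; 3986 frames reaches minute 2, so 0 × 18 + 2 × 2 = 4 labels have been skipped so far.
Adding those back, label number 3986 + 4 = 3990 at 30 labels/s is 133 s + 0 f = 0 h 2 min 13 s frame 0, i.e. 00:02:13;00.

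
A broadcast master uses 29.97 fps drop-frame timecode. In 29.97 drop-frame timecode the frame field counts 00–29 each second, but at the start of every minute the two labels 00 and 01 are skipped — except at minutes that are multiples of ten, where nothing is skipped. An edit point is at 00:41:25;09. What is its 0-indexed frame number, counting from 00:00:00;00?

74485

Complete 10-minute blocks: 4, each 17982 frames → 71928.
Remaining 1 whole minute in the current block: 1800 + 0 × 1798 = 1800 frames.
Within the current minute: 25 × 30 + 9 − 2 = 757 (labels ;00/;01 skipped at this minute). Total = 71928 + 1800 + 757 = 74485.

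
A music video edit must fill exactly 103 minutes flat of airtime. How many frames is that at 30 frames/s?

103 min = 6180 s.
Frames = 6180 × 30 = 185400.

185400 frames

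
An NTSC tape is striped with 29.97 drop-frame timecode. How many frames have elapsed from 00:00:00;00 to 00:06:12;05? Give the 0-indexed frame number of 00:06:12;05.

11153

As if non-drop at 30 labels/s: (0 × 3600 + 6 × 60 + 12) × 30 + 5 = 11165.
Minute boundaries passed: 6; those not divisible by 10: 6 − 0 = 6; dropped labels = 2 × 6 = 12.
Actual frame index = 11165 − 12 = 11153.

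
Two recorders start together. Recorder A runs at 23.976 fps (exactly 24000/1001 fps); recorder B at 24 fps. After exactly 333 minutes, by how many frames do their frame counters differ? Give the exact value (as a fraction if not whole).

333 min = 19980 s.
A emits 24000/1001 × 19980 = 479520000/1001 frames; B emits 24 × 19980 = 479520.
Difference = 479520/1001 frames (≈ 479.0410); B is ahead of A.

479520/1001 frames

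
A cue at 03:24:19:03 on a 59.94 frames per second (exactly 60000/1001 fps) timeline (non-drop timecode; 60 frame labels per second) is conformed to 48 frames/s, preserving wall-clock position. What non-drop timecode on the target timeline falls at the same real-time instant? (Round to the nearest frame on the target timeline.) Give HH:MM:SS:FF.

Source frame index: (3×3600 + 24×60 + 19) × 60 + 3 = 735543.
Real time: 735543 / (60000/1001) = 245426181/20000 s.
Target frame: (245426181/20000) × (48) = 736278543/1250 ≈ 589022.834 → 589023.
At 48 labels/s: frame 589023 → 03:24:31:15.

03:24:31:15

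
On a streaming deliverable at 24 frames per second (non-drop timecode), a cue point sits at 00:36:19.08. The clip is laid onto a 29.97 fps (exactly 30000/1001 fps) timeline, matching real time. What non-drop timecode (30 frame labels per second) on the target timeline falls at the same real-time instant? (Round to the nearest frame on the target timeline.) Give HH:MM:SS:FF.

00:36:17:05

Source frame index: (0×3600 + 36×60 + 19) × 24 + 8 = 52304.
Real time: 52304 / (24) = 6538/3 s.
Target frame: (6538/3) × (30000/1001) = 9340000/143 ≈ 65314.685 → 65315.
At 30 labels/s: frame 65315 → 00:36:17:05.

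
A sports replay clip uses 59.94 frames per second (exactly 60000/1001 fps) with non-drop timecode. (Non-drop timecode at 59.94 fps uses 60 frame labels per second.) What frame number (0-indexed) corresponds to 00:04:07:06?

14826

Total seconds to the label: (0 × 3600 + 4 × 60 + 7) = 247.
Frame index = 247 × 60 + 6 = 14826.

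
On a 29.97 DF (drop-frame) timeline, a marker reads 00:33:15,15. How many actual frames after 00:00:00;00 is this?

Complete 10-minute blocks: 3, each 17982 frames → 53946.
Remaining 3 whole minutes in the current block: 1800 + 2 × 1798 = 5396 frames.
Within the current minute: 15 × 30 + 15 − 2 = 463 (labels ;00/;01 skipped at this minute). Total = 53946 + 5396 + 463 = 59805.

59805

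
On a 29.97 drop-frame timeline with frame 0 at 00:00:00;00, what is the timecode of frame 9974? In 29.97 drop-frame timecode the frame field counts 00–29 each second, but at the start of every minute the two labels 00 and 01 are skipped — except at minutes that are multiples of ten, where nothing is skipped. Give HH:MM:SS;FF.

00:05:32;24

Ten DF minutes hold 17982 frames, so frame 9974 lies in block 0 (frames 0–17981) with 9974 frames into that block.
The block's first minute is 1800 frames and the rest 1798 each; 9974 frames reaches minute 5, so 0 × 18 + 5 × 2 = 10 labels have been skipped so far.
Adding those back, label number 9974 + 10 = 9984 at 30 labels/s is 332 s + 24 f = 0 h 5 min 32 s frame 24, i.e. 00:05:32;24.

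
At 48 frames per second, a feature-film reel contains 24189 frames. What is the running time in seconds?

Running time = 24189 / (48) = 503.9375 s.

503.9375 seconds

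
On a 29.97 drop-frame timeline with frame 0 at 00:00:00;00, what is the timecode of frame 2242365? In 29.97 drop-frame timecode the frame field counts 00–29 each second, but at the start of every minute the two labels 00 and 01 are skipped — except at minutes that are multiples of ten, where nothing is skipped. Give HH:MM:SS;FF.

Each 10-minute DF block holds 10 × 60 × 30 − 9 × 2 = 17982 frames. 2242365 ÷ 17982 → 124 full blocks, remainder 12597.
Within the partial block the first minute is 1800 frames and each further minute 1798, so 7 further minute boundaries passed. Total skipped labels = 18 × 124 + 2 × 7 = 2246.
Non-drop label index = 2242365 + 2246 = 2244611; at 30 labels/s that is 20:47:00:11, i.e. DF 20:47:00;11.

20:47:00;11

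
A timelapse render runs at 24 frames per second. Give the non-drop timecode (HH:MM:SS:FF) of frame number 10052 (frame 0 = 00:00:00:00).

00:06:58:20

10052 ÷ 24 = 418 full seconds, remainder 20 frames.
418 s = 0 h 6 min 58 s.
Timecode: 00:06:58:20.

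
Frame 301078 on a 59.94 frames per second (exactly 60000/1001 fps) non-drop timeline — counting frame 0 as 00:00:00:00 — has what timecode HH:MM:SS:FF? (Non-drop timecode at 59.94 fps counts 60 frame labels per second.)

301078 ÷ 60 = 5017 full seconds, remainder 58 frames.
5017 s = 1 h 23 min 37 s.
Timecode: 01:23:37:58.

01:23:37:58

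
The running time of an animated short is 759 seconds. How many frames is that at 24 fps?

18216 frames

Frames = 759 × 24 = 18216.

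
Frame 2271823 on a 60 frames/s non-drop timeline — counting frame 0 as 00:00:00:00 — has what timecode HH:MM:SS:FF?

10:31:03:43

2271823 ÷ 60 = 37863 full seconds, remainder 43 frames.
37863 s = 10 h 31 min 3 s.
Timecode: 10:31:03:43.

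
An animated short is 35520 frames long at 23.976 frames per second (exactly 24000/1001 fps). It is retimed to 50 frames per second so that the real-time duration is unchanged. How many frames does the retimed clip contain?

Target frames = source frames × (target rate / source rate) = 35520 × (50)/(24000/1001) = 35520 × 1001/480 = 74074.

74074 frames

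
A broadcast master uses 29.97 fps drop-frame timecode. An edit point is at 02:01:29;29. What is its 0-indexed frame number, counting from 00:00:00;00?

218481

Complete 10-minute blocks: 12, each 17982 frames → 215784.
Remaining 1 whole minute in the current block: 1800 + 0 × 1798 = 1800 frames.
Within the current minute: 29 × 30 + 29 − 2 = 897 (labels ;00/;01 skipped at this minute). Total = 215784 + 1800 + 897 = 218481.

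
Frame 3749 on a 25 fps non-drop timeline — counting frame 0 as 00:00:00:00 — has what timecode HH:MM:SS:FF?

00:02:29:24

3749 ÷ 25 = 149 full seconds, remainder 24 frames.
149 s = 0 h 2 min 29 s.
Timecode: 00:02:29:24.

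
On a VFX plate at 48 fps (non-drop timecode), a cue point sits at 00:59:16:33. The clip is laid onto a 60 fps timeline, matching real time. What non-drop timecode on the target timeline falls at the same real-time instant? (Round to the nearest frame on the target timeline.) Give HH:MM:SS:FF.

Source frame index: (0×3600 + 59×60 + 16) × 48 + 33 = 170721.
Real time: 170721 / (48) = 56907/16 s.
Target frame: (56907/16) × (60) = 853605/4 ≈ 213401.250 → 213401.
At 60 labels/s: frame 213401 → 00:59:16:41.

00:59:16:41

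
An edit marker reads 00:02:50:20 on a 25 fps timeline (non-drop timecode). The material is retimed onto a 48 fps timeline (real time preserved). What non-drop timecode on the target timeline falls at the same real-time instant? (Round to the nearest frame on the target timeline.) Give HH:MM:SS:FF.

Source frame index: (0×3600 + 2×60 + 50) × 25 + 20 = 4270.
Real time: 4270 / (25) = 854/5 s.
Target frame: (854/5) × (48) = 40992/5 ≈ 8198.400 → 8198.
At 48 labels/s: frame 8198 → 00:02:50:38.

00:02:50:38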